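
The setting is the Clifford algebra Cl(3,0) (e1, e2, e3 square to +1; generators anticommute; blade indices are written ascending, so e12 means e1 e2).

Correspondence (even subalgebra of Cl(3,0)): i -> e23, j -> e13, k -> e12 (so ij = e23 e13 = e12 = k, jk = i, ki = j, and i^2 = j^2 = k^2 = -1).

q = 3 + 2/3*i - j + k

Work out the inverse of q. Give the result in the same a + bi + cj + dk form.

In blades: q = 3 + e12 - e13 + 2/3*e23.
With qbar = 3 - e12 + e13 - 2/3*e23 (scalar fixed, mapped units negated), q qbar = 103/9 (the sum of squared coefficients), so q^-1 = qbar / (103/9) = 27/103 - 9/103*e12 + 9/103*e13 - 6/103*e23; translating back:
Answer: 27/103 - 6/103*i + 9/103*j - 9/103*k


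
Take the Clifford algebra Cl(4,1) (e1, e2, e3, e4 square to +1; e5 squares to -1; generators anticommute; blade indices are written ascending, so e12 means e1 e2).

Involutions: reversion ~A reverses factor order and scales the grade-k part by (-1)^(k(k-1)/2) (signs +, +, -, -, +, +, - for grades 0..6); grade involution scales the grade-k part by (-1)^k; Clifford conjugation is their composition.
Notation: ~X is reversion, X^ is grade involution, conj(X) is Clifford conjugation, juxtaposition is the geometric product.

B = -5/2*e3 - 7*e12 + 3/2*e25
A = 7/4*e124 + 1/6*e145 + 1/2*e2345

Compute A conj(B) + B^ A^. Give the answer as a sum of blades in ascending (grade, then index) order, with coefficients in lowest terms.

first term: -49/4*e4 - 3/4*e34 + 1/4*e124 + 21/8*e145 + 29/12*e245 - 35/8*e1234 - 37/12*e1345
second term: -49/4*e4 + 3/4*e34 - 1/4*e124 - 21/8*e145 - 29/12*e245 - 35/8*e1234 - 37/12*e1345
Answer: -49/2*e4 - 35/4*e1234 - 37/6*e1345


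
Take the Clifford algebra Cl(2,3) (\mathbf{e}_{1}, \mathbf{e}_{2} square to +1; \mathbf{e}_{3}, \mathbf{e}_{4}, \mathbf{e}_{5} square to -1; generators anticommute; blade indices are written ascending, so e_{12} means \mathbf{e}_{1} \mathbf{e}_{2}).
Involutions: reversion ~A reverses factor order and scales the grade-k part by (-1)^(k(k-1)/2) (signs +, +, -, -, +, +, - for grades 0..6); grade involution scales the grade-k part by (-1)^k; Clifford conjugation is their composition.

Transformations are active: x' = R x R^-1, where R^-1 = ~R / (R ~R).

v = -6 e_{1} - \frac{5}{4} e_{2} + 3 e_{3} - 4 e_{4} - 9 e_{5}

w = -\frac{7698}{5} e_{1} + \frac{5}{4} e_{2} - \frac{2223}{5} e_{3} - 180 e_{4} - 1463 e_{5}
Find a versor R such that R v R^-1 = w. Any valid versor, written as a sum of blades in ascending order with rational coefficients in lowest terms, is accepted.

Key observation: q(v) = q(w) = -\frac{1095}{16} (sandwiches preserve the norm), so R = v + w = -\frac{7728}{5} e_{1} - \frac{2208}{5} e_{3} - 184 e_{4} - 1472 e_{5} works whenever it is invertible — the component of v along it is kept and (v - w)/2 reverses, sending v to w.
Answer: -\frac{7728}{5} e_{1} - \frac{2208}{5} e_{3} - 184 e_{4} - 1472 e_{5}


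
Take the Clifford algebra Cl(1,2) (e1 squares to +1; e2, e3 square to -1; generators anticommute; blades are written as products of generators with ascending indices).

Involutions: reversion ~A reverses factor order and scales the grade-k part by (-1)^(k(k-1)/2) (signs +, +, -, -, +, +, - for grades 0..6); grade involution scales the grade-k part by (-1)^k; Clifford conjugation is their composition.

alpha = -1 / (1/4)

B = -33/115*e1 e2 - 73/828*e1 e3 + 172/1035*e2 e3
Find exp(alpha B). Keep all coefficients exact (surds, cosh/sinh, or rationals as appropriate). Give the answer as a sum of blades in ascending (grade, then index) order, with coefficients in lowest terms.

B^2 term by term: the squares give (-33/115)^2*(e1 e2)^2 + (-73/828)^2*(e1 e3)^2 + (172/1035)^2*(e2 e3)^2 = 1089/13225*(+1) + 5329/685584*(+1) + 29584/1071225*(-1) = 1/16 (each basis 2-blade squares to minus the product of its generators' squares); cross terms between blades sharing an index anticommute and cancel. So B^2 = 1/16.
B^2 = 1/16 — the series telescopes hyperbolically here: l = 1/4, alpha*l = -1, so exp(alpha B) = cosh(-1) + (sinh(-1)/(1/4))*B = cosh(1) + (-4*sinh(1))*B.
Answer: cosh(1) + 132*sinh(1)/115*e1 e2 + 73*sinh(1)/207*e1 e3 - 688*sinh(1)/1035*e2 e3


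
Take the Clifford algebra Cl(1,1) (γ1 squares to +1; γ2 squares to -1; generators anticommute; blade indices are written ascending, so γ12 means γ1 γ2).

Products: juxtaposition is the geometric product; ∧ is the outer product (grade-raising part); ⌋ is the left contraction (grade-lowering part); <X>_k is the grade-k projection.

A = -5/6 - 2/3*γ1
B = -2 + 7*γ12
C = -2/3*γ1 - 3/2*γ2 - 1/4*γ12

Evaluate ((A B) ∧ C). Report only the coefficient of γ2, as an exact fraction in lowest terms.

step 1: 5/3 + 4/3*γ1 - 14/3*γ2 - 35/6*γ12
step 2: -10/9*γ1 - 5/2*γ2 - 199/36*γ12
Answer: -5/2


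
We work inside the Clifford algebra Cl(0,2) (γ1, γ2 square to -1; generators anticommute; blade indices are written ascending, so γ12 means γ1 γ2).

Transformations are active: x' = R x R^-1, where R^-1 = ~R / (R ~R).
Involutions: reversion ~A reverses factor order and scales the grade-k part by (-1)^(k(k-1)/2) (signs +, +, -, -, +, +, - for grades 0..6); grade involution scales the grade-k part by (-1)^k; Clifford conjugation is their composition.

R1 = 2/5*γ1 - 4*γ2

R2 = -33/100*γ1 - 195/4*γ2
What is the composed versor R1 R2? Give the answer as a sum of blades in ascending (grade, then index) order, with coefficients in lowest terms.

Distribute over the terms of R1 (each basis-blade product reordered to ascending indices, repeated generators contracted through their squares):
(2/5*γ1) R2 = 33/250 - 39/2*γ12
(-4*γ2) R2 = -195 - 33/25*γ12
Summing the partial products and collecting blades:
Answer: -48717/250 - 1041/50*γ12


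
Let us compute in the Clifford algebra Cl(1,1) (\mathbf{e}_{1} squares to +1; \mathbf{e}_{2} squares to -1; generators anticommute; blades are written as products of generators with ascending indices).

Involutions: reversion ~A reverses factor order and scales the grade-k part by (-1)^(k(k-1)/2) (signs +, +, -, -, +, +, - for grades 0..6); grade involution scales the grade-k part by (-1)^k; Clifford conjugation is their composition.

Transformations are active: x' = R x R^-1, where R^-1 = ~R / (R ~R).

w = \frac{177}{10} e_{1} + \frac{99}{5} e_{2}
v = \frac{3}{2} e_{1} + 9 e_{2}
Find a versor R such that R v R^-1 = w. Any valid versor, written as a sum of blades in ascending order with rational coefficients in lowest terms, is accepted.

The midline construction: v and w both square to -\frac{315}{4}, so reflecting in their sum \frac{96}{5} e_{1} + \frac{144}{5} e_{2} exchanges them.
Answer: \frac{96}{5} e_{1} + \frac{144}{5} e_{2}


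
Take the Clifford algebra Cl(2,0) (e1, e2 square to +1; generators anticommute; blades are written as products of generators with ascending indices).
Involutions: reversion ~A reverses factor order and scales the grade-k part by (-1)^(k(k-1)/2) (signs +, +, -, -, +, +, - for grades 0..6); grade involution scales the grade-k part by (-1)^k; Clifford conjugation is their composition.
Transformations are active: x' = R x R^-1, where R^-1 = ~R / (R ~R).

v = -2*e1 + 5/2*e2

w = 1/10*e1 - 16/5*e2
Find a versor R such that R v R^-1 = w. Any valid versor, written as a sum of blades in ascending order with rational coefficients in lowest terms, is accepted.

R = v + w = -19/10*e1 - 7/10*e2 works: the equal norms (41/4) guarantee its sandwich swaps v into w.
Answer: -19/10*e1 - 7/10*e2


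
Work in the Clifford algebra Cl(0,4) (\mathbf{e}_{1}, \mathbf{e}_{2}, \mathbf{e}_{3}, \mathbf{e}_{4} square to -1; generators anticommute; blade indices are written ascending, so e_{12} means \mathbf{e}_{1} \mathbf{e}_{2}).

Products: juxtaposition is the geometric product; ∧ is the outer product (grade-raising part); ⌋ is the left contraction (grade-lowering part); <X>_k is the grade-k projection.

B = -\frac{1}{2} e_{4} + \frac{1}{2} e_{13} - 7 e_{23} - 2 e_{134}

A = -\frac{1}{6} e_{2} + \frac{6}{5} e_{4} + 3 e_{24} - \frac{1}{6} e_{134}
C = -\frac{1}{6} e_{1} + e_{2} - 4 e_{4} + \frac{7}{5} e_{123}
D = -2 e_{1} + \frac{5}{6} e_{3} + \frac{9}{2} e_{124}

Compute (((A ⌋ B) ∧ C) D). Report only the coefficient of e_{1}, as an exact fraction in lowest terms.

step 1: \frac{14}{15} - \frac{7}{6} e_{3} + \frac{12}{5} e_{13}
step 2: -\frac{7}{45} e_{1} + \frac{14}{15} e_{2} - \frac{56}{15} e_{4} - \frac{7}{36} e_{13} + \frac{7}{6} e_{23} + \frac{14}{3} e_{34} - \frac{82}{75} e_{123} - \frac{48}{5} e_{134}
step 3: -\frac{14}{45} + \frac{35}{216} e_{1} - \frac{35}{36} e_{2} + \frac{7}{18} e_{3} + \frac{35}{9} e_{4} + \frac{881}{45} e_{12} - \frac{7}{54} e_{13} - \frac{169}{15} e_{14} - \frac{10037}{225} e_{23} + \frac{7}{10} e_{24} - \frac{2513}{225} e_{34} - \frac{70}{3} e_{123} - \frac{49}{12} e_{134} + \frac{7}{8} e_{234}
Answer: \frac{35}{216}


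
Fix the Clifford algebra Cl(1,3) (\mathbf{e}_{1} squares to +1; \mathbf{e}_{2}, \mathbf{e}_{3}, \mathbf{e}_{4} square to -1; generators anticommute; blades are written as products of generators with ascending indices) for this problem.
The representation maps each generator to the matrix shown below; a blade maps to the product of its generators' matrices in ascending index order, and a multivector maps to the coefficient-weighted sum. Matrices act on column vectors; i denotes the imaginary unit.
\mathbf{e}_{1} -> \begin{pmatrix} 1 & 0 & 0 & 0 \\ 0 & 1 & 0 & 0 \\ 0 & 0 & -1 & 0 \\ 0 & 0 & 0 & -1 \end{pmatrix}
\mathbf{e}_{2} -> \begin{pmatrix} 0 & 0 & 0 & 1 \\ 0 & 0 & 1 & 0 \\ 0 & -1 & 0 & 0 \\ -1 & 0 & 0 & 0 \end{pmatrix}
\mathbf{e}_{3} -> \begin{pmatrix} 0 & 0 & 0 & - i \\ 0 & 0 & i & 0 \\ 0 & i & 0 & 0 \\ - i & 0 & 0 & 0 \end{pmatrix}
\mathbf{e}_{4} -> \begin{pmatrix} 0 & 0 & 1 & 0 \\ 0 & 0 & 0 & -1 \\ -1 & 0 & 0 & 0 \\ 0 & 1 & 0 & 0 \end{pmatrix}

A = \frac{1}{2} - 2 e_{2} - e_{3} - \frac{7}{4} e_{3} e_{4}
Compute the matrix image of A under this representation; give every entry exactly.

Bivector images (products of the table entries): rho(e_{3} e_{4}) = rho(\mathbf{e}_{3})rho(\mathbf{e}_{4}) = \begin{pmatrix} 0 & - i & 0 & 0 \\ - i & 0 & 0 & 0 \\ 0 & 0 & 0 & - i \\ 0 & 0 & - i & 0 \end{pmatrix}.
M = (\frac{1}{2})*1 + (-2)*rho(e_{2}) + (-1)*rho(e_{3}) + (-\frac{7}{4})*rho(e_{3} e_{4}), summed entrywise (1 is the identity matrix):
Answer: \begin{pmatrix} \frac{1}{2} & \frac{7 i}{4} & 0 & -2 + i \\ \frac{7 i}{4} & \frac{1}{2} & -2 - i & 0 \\ 0 & 2 - i & \frac{1}{2} & \frac{7 i}{4} \\ 2 + i & 0 & \frac{7 i}{4} & \frac{1}{2} \end{pmatrix}


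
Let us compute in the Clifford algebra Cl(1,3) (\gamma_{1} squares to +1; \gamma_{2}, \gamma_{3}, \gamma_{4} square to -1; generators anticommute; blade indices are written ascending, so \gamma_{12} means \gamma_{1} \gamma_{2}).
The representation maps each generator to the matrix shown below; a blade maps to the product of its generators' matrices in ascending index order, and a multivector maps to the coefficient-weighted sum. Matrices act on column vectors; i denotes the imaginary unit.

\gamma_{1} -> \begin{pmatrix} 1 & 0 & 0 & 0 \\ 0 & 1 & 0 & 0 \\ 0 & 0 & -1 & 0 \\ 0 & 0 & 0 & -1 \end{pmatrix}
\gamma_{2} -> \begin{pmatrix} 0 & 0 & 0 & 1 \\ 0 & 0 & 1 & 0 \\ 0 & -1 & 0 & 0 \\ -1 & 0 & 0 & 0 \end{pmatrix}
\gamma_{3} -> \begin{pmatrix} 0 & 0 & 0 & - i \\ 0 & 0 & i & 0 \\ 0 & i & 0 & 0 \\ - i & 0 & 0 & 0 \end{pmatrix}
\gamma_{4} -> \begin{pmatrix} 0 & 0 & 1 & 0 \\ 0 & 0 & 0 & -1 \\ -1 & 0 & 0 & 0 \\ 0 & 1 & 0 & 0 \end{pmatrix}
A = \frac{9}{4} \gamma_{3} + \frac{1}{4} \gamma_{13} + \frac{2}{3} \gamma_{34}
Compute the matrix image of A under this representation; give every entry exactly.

Bivector images (products of the table entries): rho(\gamma_{13}) = rho(\gamma_{1})rho(\gamma_{3}) = \begin{pmatrix} 0 & 0 & 0 & - i \\ 0 & 0 & i & 0 \\ 0 & - i & 0 & 0 \\ i & 0 & 0 & 0 \end{pmatrix}; rho(\gamma_{34}) = rho(\gamma_{3})rho(\gamma_{4}) = \begin{pmatrix} 0 & - i & 0 & 0 \\ - i & 0 & 0 & 0 \\ 0 & 0 & 0 & - i \\ 0 & 0 & - i & 0 \end{pmatrix}.
M = (\frac{9}{4})*rho(\gamma_{3}) + (\frac{1}{4})*rho(\gamma_{13}) + (\frac{2}{3})*rho(\gamma_{34}), summed entrywise:
Answer: \begin{pmatrix} 0 & - \frac{2 i}{3} & 0 & - \frac{5 i}{2} \\ - \frac{2 i}{3} & 0 & \frac{5 i}{2} & 0 \\ 0 & 2 i & 0 & - \frac{2 i}{3} \\ - 2 i & 0 & - \frac{2 i}{3} & 0 \end{pmatrix}


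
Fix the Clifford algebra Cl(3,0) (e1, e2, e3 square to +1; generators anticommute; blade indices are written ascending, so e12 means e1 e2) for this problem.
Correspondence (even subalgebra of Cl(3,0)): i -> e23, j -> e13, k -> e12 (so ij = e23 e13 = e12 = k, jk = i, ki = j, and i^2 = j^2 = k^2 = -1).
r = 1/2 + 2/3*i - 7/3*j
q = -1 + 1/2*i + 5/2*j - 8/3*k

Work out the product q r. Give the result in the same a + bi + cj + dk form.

In blades: q = -1 - 8/3*e12 + 5/2*e13 + 1/2*e23, r = 1/2 - 7/3*e13 + 2/3*e23.
Distribute q over r term by term (generator squares from the signature, products reordered to ascending indices): (-1)*r = -1/2 + 7/3*e13 - 2/3*e23; (-8/3*e12)*r = -4/3*e12 - 16/9*e13 - 56/9*e23; (5/2*e13)*r = 35/6 - 5/3*e12 + 5/4*e13; (1/2*e23)*r = -1/3 - 7/6*e12 + 1/4*e23.
Sum: 5 - 25/6*e12 + 65/36*e13 - 239/36*e23; translating back through the correspondence:
Answer: 5 - 239/36*i + 65/36*j - 25/6*k


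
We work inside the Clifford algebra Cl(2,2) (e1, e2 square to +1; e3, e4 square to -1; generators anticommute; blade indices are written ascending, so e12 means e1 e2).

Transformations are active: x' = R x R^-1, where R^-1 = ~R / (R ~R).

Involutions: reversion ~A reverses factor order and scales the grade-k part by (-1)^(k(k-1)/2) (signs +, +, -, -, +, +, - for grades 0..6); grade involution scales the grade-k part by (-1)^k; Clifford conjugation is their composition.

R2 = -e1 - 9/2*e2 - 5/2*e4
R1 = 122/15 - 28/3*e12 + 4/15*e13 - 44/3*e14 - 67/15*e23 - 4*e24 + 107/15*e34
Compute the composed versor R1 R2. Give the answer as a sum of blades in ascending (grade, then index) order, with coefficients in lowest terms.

Distribute over the terms of R2 (each basis-blade product reordered to ascending indices, repeated generators contracted through their squares):
R1 (-e1) = -122/15*e1 - 28/3*e2 + 4/15*e3 - 44/3*e4 + 67/15*e123 + 4*e124 - 107/15*e134
R1 (-9/2*e2) = 42*e1 - 183/5*e2 - 201/10*e3 - 18*e4 + 6/5*e123 - 66*e124 - 321/10*e234
R1 (-5/2*e4) = -110/3*e1 - 10*e2 + 107/6*e3 - 61/3*e4 + 70/3*e124 - 2/3*e134 + 67/6*e234
Summing the partial products and collecting blades:
Answer: -14/5*e1 - 839/15*e2 - 2*e3 - 53*e4 + 17/3*e123 - 116/3*e124 - 39/5*e134 - 314/15*e234


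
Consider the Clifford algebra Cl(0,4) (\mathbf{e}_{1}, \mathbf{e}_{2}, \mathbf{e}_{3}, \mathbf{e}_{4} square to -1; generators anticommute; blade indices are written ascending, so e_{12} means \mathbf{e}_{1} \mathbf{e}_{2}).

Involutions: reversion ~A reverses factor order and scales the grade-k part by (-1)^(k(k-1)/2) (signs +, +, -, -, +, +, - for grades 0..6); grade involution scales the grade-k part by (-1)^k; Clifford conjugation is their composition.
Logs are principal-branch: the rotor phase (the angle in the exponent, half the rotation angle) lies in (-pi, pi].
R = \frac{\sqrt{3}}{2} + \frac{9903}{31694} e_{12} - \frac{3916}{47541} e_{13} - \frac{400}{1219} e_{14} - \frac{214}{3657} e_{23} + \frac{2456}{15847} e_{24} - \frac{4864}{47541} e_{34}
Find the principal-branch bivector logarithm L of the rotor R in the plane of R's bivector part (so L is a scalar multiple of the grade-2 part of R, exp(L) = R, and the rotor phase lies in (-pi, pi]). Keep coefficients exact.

The scalar part of R is \frac{\sqrt{3}}{2}, so the principal-branch rotor phase is pinned; divide the bivector part by its sine to get the unit plane — L is the phase times that plane.
Concretely: cos(phase) = \frac{\sqrt{3}}{2} gives phase = ±\frac{\pi}{6}, and since phase/sin(phase) is even the sign is immaterial: L = (phase/sin(phase)) * <R>_2 = (\frac{\pi}{3}) * <R>_2.
Answer: \frac{3301 \pi}{31694} e_{12} - \frac{3916 \pi}{142623} e_{13} - \frac{400 \pi}{3657} e_{14} - \frac{214 \pi}{10971} e_{23} + \frac{2456 \pi}{47541} e_{24} - \frac{4864 \pi}{142623} e_{34}


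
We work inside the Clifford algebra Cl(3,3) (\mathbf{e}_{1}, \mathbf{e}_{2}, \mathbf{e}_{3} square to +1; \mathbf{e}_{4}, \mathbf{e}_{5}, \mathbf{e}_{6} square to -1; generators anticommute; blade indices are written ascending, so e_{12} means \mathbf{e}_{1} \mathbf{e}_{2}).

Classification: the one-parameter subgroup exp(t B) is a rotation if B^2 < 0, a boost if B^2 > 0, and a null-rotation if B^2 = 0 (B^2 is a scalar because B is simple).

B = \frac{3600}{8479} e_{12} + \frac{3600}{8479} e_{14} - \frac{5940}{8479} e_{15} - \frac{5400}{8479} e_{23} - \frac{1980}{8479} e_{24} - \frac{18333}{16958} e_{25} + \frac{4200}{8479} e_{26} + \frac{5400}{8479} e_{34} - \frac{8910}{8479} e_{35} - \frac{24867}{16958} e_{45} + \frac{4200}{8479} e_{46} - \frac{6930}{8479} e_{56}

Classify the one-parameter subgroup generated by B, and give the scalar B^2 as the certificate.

B^2 term by term: the squares give (\frac{3600}{8479})^2*(e_{12})^2 + (\frac{3600}{8479})^2*(e_{14})^2 + (-\frac{5940}{8479})^2*(e_{15})^2 + (-\frac{5400}{8479})^2*(e_{23})^2 + (-\frac{1980}{8479})^2*(e_{24})^2 + (-\frac{18333}{16958})^2*(e_{25})^2 + (\frac{4200}{8479})^2*(e_{26})^2 + (\frac{5400}{8479})^2*(e_{34})^2 + (-\frac{8910}{8479})^2*(e_{35})^2 + (-\frac{24867}{16958})^2*(e_{45})^2 + (\frac{4200}{8479})^2*(e_{46})^2 + (-\frac{6930}{8479})^2*(e_{56})^2 = \frac{12960000}{71893441}*(-1) + \frac{12960000}{71893441}*(+1) + \frac{35283600}{71893441}*(+1) + \frac{29160000}{71893441}*(-1) + \frac{3920400}{71893441}*(+1) + \frac{336098889}{287573764}*(+1) + \frac{17640000}{71893441}*(+1) + \frac{29160000}{71893441}*(+1) + \frac{79388100}{71893441}*(+1) + \frac{618367689}{287573764}*(-1) + \frac{17640000}{71893441}*(-1) + \frac{48024900}{71893441}*(-1) = 0 (each basis 2-blade squares to minus the product of its generators' squares); cross terms between blades sharing an index anticommute and cancel; the commuting (index-disjoint) pairs give grade-4 terms 2*c*c'*(blade product), which cancel blade by blade — e_{1234}: \frac{38880000}{71893441} - \frac{38880000}{71893441} = 0; e_{1235}: -\frac{64152000}{71893441} + \frac{64152000}{71893441} = 0; e_{1245}: -\frac{89521200}{71893441} + \frac{65998800}{71893441} + \frac{23522400}{71893441} = 0; e_{1246}: \frac{30240000}{71893441} - \frac{30240000}{71893441} = 0; e_{1256}: -\frac{49896000}{71893441} + \frac{49896000}{71893441} = 0; e_{1345}: \frac{64152000}{71893441} - \frac{64152000}{71893441} = 0; e_{1456}: -\frac{49896000}{71893441} + \frac{49896000}{71893441} = 0; e_{2345}: \frac{134281800}{71893441} - \frac{35283600}{71893441} - \frac{98998200}{71893441} = 0; e_{2346}: -\frac{45360000}{71893441} + \frac{45360000}{71893441} = 0; e_{2356}: \frac{74844000}{71893441} - \frac{74844000}{71893441} = 0; e_{2456}: \frac{27442800}{71893441} + \frac{76998600}{71893441} - \frac{104441400}{71893441} = 0; e_{3456}: -\frac{74844000}{71893441} + \frac{74844000}{71893441} = 0 — confirming B is simple. So B^2 = 0.
Answer: null-rotation, certificate B^2 = 0. Key observation: B^2 = 0 is a conjugation invariant, so its sign decides the class regardless of the surface form of B.


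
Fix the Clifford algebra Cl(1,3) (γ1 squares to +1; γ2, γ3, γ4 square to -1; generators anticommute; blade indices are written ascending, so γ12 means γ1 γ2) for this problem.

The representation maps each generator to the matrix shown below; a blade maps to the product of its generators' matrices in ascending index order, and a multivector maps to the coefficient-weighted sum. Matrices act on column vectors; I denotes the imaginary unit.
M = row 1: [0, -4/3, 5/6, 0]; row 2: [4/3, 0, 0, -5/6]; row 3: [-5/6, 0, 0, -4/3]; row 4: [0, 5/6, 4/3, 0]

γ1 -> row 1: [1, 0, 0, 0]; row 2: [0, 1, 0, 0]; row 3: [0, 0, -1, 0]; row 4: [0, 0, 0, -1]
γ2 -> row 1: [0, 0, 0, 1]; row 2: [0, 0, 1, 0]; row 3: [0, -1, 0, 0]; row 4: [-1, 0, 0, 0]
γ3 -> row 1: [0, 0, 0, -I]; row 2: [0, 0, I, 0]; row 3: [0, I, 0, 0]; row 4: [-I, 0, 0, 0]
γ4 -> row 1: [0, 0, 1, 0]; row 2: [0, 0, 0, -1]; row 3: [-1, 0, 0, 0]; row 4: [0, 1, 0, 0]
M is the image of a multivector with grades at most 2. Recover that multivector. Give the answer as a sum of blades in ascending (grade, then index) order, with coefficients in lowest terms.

Method: the blade images are trace-orthogonal — tr(rho(e_A) rho(e_B)^-1) = 4 if A = B and 0 otherwise — and rho(e_A)^-1 = (e_A)^2 * rho(e_A) with (e_A)^2 = +1 or -1, so the coefficient of e_A in the preimage is (e_A)^2 * tr(M rho(e_A))/4.
Nonzero projections over blades of grade <= 2: γ4: (γ4)^2 = -1, tr(M rho(γ4)) = -10/3, coefficient 5/6; γ24: (γ24)^2 = -1, tr(M rho(γ24)) = 16/3, coefficient -4/3. Every other blade of grade <= 2 projects to 0.
Answer: 5/6*γ4 - 4/3*γ24


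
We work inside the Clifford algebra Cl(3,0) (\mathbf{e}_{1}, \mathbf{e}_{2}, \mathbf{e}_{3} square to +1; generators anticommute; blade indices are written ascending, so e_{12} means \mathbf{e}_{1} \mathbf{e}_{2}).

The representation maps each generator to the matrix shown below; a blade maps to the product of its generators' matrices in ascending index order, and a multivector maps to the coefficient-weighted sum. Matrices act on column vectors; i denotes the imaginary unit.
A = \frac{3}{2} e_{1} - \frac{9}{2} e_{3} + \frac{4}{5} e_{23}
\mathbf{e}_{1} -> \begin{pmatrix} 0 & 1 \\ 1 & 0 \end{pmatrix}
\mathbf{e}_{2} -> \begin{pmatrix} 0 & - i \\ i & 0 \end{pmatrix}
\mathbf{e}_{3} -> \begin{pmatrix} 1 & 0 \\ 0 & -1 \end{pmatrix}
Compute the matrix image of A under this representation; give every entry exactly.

Bivector images (products of the table entries): rho(e_{23}) = rho(\mathbf{e}_{2})rho(\mathbf{e}_{3}) = \begin{pmatrix} 0 & i \\ i & 0 \end{pmatrix}.
M = (\frac{3}{2})*rho(e_{1}) + (-\frac{9}{2})*rho(e_{3}) + (\frac{4}{5})*rho(e_{23}), summed entrywise:
Answer: \begin{pmatrix} - \frac{9}{2} & \frac{3}{2} + \frac{4 i}{5} \\ \frac{3}{2} + \frac{4 i}{5} & \frac{9}{2} \end{pmatrix}


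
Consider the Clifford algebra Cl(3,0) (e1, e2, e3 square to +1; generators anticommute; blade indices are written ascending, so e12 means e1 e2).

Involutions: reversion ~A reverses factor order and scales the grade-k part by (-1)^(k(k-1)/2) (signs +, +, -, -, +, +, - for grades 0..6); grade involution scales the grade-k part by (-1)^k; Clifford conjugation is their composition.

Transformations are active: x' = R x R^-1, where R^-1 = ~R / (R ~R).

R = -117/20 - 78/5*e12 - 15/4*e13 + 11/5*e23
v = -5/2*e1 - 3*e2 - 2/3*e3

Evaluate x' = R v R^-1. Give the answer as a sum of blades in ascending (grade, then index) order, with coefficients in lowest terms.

~R = -117/20 + 78/5*e12 + 15/4*e13 - 11/5*e23, and R ~R = 59297/200, so R^-1 = ~R / (59297/200).
R v = 2557/40*e1 - 275/12*e2 + 9/8*e3 - 127/20*e123
Answer: -990/8471*e1 + 31713/8471*e2 + 65591/50826*e3


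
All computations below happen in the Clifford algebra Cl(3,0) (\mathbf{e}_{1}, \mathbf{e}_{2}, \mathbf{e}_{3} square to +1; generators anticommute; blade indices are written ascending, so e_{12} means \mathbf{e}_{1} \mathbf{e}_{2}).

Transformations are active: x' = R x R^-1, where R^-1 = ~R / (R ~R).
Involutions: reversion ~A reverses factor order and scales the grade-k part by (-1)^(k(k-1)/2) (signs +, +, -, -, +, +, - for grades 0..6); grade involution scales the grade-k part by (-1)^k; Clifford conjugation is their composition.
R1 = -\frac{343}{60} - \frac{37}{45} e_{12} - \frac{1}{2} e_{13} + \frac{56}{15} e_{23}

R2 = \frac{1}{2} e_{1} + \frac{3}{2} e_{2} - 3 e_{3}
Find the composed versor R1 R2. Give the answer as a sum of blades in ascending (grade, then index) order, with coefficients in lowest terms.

Distribute over the terms of R2 (each basis-blade product reordered to ascending indices, repeated generators contracted through their squares):
R1 (\frac{1}{2} e_{1}) = -\frac{343}{120} e_{1} + \frac{37}{90} e_{2} + \frac{1}{4} e_{3} + \frac{28}{15} e_{123}
R1 (\frac{3}{2} e_{2}) = -\frac{37}{30} e_{1} - \frac{343}{40} e_{2} - \frac{28}{5} e_{3} + \frac{3}{4} e_{123}
R1 (-3 e_{3}) = \frac{3}{2} e_{1} - \frac{56}{5} e_{2} + \frac{343}{20} e_{3} + \frac{37}{15} e_{123}
Summing the partial products and collecting blades:
Answer: -\frac{311}{120} e_{1} - \frac{6971}{360} e_{2} + \frac{59}{5} e_{3} + \frac{61}{12} e_{123}


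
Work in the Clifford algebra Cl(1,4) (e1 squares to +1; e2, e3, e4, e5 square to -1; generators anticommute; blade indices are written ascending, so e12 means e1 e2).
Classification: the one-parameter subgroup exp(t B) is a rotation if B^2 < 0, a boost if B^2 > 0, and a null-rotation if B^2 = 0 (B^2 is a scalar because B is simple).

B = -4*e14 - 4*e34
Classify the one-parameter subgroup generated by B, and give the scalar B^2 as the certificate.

B^2 term by term: the squares give (-4)^2*(e14)^2 + (-4)^2*(e34)^2 = 16*(+1) + 16*(-1) = 0 (each basis 2-blade squares to minus the product of its generators' squares); cross terms between blades sharing an index anticommute and cancel. So B^2 = 0.
Answer: null-rotation, certificate B^2 = 0. Because 0 is invariant under every versor sandwich, the classification follows from its sign alone.


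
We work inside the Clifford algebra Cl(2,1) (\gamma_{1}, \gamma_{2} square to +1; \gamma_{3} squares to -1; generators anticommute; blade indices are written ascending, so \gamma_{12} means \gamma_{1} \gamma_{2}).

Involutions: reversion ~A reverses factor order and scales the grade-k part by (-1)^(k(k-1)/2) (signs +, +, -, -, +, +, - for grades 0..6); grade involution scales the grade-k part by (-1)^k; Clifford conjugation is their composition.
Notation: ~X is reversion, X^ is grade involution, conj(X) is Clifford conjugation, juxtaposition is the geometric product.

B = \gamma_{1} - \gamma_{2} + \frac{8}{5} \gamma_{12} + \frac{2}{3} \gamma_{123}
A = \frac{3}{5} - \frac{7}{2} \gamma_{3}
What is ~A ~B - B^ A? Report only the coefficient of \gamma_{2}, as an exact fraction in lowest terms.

first term: \frac{3}{5} \gamma_{1} - \frac{3}{5} \gamma_{2} - \frac{247}{75} \gamma_{12} + \frac{7}{2} \gamma_{13} - \frac{7}{2} \gamma_{23} + \frac{26}{5} \gamma_{123}
second term: -\frac{3}{5} \gamma_{1} + \frac{3}{5} \gamma_{2} - \frac{103}{75} \gamma_{12} + \frac{7}{2} \gamma_{13} - \frac{7}{2} \gamma_{23} - 6 \gamma_{123}
Answer: -\frac{6}{5}


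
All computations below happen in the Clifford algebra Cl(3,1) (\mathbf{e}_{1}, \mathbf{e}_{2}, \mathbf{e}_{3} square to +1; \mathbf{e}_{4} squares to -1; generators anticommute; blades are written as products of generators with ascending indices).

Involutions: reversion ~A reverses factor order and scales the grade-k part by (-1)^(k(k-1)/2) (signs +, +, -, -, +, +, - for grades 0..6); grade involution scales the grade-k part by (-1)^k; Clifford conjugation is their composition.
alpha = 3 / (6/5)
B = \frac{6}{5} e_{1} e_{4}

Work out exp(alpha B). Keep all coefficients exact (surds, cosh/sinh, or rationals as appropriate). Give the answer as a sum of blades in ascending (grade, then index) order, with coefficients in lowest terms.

B^2 = (\frac{6}{5})^2*(e_{1} e_{4})^2 = \frac{36}{25}*(+1) = \frac{36}{25} (a basis 2-blade squares to minus the product of its generators' squares).
B^2 = \frac{36}{25} — a positive square means the series sums to a boost: l = \frac{6}{5}, alpha*l = 3, so exp(alpha B) = cosh(3) + (sinh(3)/(\frac{6}{5}))*B = \cosh{\left(3 \right)} + (\frac{5 \sinh{\left(3 \right)}}{6})*B.
Answer: \cosh{\left(3 \right)} + \sinh{\left(3 \right)} e_{1} e_{4}


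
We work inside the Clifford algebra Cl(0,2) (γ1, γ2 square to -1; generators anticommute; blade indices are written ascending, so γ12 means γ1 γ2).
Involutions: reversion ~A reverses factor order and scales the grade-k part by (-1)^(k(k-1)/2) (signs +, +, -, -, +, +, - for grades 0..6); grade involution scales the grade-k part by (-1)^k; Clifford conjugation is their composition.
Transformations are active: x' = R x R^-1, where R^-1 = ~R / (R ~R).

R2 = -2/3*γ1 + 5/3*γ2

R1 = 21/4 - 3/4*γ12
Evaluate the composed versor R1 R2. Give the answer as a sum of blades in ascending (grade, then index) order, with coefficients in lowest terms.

Distribute over the terms of R1 (each basis-blade product reordered to ascending indices, repeated generators contracted through their squares):
(21/4) R2 = -7/2*γ1 + 35/4*γ2
(-3/4*γ12) R2 = 5/4*γ1 + 1/2*γ2
Summing the partial products and collecting blades:
Answer: -9/4*γ1 + 37/4*γ2


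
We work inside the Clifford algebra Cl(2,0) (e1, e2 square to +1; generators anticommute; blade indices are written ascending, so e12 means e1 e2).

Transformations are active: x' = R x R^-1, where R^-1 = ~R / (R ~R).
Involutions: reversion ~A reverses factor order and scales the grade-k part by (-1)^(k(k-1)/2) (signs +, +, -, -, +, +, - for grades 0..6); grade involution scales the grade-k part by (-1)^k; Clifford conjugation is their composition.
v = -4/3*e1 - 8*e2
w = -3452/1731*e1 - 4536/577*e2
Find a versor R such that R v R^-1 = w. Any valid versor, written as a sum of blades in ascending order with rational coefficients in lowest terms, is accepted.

Take R = v + w = -1920/577*e1 - 9152/577*e2. Because q(v) = q(w) = 592/9, conjugation by R sends v exactly to w.
Answer: -1920/577*e1 - 9152/577*e2


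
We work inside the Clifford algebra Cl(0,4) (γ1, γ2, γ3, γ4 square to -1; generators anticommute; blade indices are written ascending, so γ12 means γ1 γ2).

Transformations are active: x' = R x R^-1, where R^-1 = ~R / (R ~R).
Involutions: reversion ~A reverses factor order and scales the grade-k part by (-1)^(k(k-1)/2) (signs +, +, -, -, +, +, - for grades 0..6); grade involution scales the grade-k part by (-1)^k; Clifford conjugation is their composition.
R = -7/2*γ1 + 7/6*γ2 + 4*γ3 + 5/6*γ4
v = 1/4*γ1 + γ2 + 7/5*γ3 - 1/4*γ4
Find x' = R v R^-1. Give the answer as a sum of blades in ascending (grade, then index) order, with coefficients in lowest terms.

~R = -7/2*γ1 + 7/6*γ2 + 4*γ3 + 5/6*γ4, and R ~R = -1091/36, so R^-1 = ~R / (-1091/36).
R v = -341/60 - 91/24*γ12 - 59/10*γ13 + 2/3*γ14 - 71/30*γ23 - 9/8*γ24 - 13/6*γ34
Answer: -34099/21820*γ1 - 3068/5455*γ2 + 547/5455*γ3 + 2455/4364*γ4


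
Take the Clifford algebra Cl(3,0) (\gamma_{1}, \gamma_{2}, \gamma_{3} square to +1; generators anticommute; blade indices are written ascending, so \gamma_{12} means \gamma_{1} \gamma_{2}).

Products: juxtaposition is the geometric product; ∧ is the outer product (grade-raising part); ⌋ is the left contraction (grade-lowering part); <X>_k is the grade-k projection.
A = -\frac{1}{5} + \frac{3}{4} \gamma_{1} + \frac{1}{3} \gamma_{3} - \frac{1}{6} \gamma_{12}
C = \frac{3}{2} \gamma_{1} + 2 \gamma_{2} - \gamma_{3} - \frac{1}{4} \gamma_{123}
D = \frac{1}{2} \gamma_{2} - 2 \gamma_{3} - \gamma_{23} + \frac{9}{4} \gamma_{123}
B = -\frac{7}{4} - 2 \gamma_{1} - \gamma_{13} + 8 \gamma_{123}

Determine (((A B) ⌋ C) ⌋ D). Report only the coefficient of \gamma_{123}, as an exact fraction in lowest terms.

step 1: -\frac{23}{20} - \frac{139}{240} \gamma_{1} - \frac{1}{3} \gamma_{2} + \frac{71}{24} \gamma_{12} + \frac{13}{15} \gamma_{13} + \frac{35}{6} \gamma_{23} - \frac{8}{5} \gamma_{123}
step 2: -\frac{929}{480} - \frac{4}{15} \gamma_{1} - \frac{151}{60} \gamma_{2} + \frac{907}{480} \gamma_{3} - \frac{1}{12} \gamma_{13} + \frac{139}{960} \gamma_{23} + \frac{23}{80} \gamma_{123}
step 3: -\frac{2659}{480} - \frac{417}{1280} \gamma_{1} + \frac{47}{64} \gamma_{2} + \frac{511}{80} \gamma_{3} + \frac{2721}{640} \gamma_{12} + \frac{453}{80} \gamma_{13} + \frac{641}{480} \gamma_{23} - \frac{2787}{640} \gamma_{123}
Answer: -\frac{2787}{640}


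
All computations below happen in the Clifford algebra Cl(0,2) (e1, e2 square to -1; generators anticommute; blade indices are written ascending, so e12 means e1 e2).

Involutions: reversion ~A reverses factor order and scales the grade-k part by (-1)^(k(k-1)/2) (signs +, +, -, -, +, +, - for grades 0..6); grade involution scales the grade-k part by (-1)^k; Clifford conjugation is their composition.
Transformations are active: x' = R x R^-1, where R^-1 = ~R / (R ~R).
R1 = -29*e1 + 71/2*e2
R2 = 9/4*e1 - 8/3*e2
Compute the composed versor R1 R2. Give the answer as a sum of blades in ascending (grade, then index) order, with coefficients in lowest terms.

Distribute over the terms of R1 (each basis-blade product reordered to ascending indices, repeated generators contracted through their squares):
(-29*e1) R2 = 261/4 + 232/3*e12
(71/2*e2) R2 = 284/3 - 639/8*e12
Summing the partial products and collecting blades:
Answer: 1919/12 - 61/24*e12


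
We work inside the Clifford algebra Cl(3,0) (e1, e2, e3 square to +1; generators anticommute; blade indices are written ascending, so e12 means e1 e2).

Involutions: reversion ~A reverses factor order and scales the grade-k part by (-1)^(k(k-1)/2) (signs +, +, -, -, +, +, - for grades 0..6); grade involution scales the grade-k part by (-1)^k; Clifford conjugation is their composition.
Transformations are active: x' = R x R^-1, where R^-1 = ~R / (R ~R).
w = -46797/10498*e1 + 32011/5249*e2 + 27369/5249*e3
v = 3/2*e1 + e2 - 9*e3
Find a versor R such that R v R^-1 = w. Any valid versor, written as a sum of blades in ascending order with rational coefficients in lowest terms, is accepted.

Here q(v) = q(w) = 337/4; the classical choice R = v + w = -15525/5249*e1 + 37260/5249*e2 - 19872/5249*e3 then realises v -> w under the sandwich.
Answer: -15525/5249*e1 + 37260/5249*e2 - 19872/5249*e3


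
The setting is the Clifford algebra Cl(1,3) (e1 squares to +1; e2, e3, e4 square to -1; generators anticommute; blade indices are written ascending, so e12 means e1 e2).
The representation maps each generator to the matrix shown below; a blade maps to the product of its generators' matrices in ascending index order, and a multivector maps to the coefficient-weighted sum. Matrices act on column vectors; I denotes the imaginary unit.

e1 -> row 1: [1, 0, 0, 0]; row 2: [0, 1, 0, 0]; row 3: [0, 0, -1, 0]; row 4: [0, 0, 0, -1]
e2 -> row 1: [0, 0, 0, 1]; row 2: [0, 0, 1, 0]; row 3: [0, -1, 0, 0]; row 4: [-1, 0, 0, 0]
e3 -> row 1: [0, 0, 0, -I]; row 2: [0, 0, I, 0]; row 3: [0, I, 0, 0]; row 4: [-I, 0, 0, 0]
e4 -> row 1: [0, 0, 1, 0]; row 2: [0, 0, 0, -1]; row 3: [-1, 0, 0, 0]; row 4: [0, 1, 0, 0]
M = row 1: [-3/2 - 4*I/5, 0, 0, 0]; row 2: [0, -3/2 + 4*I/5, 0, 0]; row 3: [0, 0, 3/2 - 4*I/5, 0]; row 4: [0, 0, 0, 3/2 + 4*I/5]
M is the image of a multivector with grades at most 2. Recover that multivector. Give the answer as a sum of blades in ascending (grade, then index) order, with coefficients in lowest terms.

Method: the blade images are trace-orthogonal — tr(rho(e_A) rho(e_B)^-1) = 4 if A = B and 0 otherwise — and rho(e_A)^-1 = (e_A)^2 * rho(e_A) with (e_A)^2 = +1 or -1, so the coefficient of e_A in the preimage is (e_A)^2 * tr(M rho(e_A))/4.
Nonzero projections over blades of grade <= 2: e1: (e1)^2 = +1, tr(M rho(e1)) = -6, coefficient -3/2; e23: (e23)^2 = -1, tr(M rho(e23)) = -16/5, coefficient 4/5. Every other blade of grade <= 2 projects to 0.
Answer: -3/2*e1 + 4/5*e23


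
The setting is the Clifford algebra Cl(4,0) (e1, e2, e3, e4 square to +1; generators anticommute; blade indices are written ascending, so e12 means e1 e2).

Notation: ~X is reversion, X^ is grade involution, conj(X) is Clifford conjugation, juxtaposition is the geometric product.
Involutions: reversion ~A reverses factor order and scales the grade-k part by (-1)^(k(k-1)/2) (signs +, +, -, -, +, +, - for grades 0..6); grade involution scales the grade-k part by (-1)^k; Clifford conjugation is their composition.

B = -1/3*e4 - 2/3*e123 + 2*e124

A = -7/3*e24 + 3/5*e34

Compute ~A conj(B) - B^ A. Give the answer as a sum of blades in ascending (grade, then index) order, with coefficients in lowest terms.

first term: -14/3*e1 + 7/9*e2 - 1/5*e3 - 6/5*e123 - 2/5*e124 - 14/9*e134
second term: -14/3*e1 + 7/9*e2 - 1/5*e3 + 6/5*e123 + 2/5*e124 + 14/9*e134
Answer: -12/5*e123 - 4/5*e124 - 28/9*e134


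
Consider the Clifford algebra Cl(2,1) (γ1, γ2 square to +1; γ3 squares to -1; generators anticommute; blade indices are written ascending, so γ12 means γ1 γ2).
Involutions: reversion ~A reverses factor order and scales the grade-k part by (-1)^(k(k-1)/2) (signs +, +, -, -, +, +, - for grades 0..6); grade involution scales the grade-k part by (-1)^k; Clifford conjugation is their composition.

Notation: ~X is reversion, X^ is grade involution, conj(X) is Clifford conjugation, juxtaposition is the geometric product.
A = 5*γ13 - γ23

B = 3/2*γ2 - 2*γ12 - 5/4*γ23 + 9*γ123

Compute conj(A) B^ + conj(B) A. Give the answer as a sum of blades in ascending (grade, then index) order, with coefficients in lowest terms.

first term: -5/4 - 9*γ1 - 45*γ2 + 3/2*γ3 + 25/4*γ12 + 2*γ13 + 10*γ23 - 15/2*γ123
second term: -5/4 - 9*γ1 - 45*γ2 + 3/2*γ3 - 25/4*γ12 - 2*γ13 - 10*γ23 + 15/2*γ123
Answer: -5/2 - 18*γ1 - 90*γ2 + 3*γ3


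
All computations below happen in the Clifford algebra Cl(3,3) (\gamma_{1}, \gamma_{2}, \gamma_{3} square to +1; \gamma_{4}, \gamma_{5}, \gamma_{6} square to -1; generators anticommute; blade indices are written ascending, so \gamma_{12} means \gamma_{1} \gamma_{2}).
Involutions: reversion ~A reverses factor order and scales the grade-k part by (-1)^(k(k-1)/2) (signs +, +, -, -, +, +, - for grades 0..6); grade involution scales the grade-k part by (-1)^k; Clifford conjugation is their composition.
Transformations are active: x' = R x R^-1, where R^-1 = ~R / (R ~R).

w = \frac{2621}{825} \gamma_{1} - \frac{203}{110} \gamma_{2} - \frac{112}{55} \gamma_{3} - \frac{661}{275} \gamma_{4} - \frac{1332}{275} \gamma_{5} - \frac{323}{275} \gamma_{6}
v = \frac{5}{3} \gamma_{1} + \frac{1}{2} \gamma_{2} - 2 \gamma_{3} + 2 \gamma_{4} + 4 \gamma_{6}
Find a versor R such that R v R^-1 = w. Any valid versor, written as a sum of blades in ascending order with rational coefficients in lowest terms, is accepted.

Equal squares first: v^2 = w^2 = -\frac{467}{36}. Then v + w = \frac{1332}{275} \gamma_{1} - \frac{74}{55} \gamma_{2} - \frac{222}{55} \gamma_{3} - \frac{111}{275} \gamma_{4} - \frac{1332}{275} \gamma_{5} + \frac{777}{275} \gamma_{6} is a versor taking v to w, provided it is invertible.
Answer: \frac{1332}{275} \gamma_{1} - \frac{74}{55} \gamma_{2} - \frac{222}{55} \gamma_{3} - \frac{111}{275} \gamma_{4} - \frac{1332}{275} \gamma_{5} + \frac{777}{275} \gamma_{6}


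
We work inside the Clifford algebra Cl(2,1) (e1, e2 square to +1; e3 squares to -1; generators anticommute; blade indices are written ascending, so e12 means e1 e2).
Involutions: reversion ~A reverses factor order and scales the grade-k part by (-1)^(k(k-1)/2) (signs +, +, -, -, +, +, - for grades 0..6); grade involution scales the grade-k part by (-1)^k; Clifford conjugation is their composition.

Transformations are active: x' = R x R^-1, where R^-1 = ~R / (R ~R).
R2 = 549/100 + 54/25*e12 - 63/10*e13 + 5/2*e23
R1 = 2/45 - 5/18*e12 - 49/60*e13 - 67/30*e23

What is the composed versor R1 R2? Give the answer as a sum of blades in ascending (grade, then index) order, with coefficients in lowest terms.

Distribute over the terms of R1 (each basis-blade product reordered to ascending indices, repeated generators contracted through their squares):
(2/45) R2 = 61/250 + 12/125*e12 - 7/25*e13 + 1/9*e23
(-5/18*e12) R2 = 3/5 - 61/40*e12 - 25/36*e13 - 7/4*e23
(-49/60*e13) R2 = 1029/200 - 49/24*e12 - 8967/2000*e13 - 441/250*e23
(-67/30*e23) R2 = -67/12 - 1407/100*e12 + 603/125*e13 - 12261/1000*e23
Summing the partial products and collecting blades:
Answer: 1217/3000 - 26311/1500*e12 - 11411/18000*e13 - 5639/360*e23


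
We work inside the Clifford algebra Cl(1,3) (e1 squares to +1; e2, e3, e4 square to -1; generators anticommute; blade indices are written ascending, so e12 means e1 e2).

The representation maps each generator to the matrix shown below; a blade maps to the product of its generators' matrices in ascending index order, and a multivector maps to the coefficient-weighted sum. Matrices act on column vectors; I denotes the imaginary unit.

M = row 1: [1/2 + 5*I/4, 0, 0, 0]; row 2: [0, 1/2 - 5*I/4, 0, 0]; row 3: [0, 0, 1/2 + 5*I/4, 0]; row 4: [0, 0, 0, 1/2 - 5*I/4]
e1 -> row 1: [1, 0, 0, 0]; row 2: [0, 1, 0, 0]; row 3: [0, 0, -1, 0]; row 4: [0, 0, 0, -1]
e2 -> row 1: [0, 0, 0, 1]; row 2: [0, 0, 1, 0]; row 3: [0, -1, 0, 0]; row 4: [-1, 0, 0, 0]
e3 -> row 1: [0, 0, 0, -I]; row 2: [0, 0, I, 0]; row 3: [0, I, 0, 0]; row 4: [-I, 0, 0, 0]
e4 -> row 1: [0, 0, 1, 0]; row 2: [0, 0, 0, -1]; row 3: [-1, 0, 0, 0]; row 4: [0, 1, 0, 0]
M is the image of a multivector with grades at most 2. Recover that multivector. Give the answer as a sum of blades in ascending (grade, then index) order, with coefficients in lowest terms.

Method: the blade images are trace-orthogonal — tr(rho(e_A) rho(e_B)^-1) = 4 if A = B and 0 otherwise — and rho(e_A)^-1 = (e_A)^2 * rho(e_A) with (e_A)^2 = +1 or -1, so the coefficient of e_A in the preimage is (e_A)^2 * tr(M rho(e_A))/4.
Nonzero projections over blades of grade <= 2: 1: (1)^2 = +1, tr(M 1) = 2, coefficient 1/2; e23: (e23)^2 = -1, tr(M rho(e23)) = 5, coefficient -5/4. Every other blade of grade <= 2 projects to 0.
Answer: 1/2 - 5/4*e23
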